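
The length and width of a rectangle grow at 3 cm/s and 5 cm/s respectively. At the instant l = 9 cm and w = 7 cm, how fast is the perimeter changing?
16 cm/s

P = 2(l + w)
dP/dt = 2(dl/dt + dw/dt) = 2(3 + 5) = 16 cm/s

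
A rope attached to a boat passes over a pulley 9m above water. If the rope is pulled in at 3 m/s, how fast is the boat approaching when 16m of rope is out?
48√7/35 ≈ 3.628 m/s

rope² = x² + 9²
x = √(16² - 9²) = 5√7
dx/dt = (rope/x) · d(rope)/dt = (16/(5√7)) · (-3) = -48√7/35 m/s
The boat approaches at 48√7/35 ≈ 3.628 m/s.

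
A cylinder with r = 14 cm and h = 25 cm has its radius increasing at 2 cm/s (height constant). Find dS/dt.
212π cm²/s

S = 2πrh + 2πr² (lateral + bases)
dS/dt = (2πh + 4πr)·dr/dt = (2π·25 + 4π·14)·2
= 212π cm²/s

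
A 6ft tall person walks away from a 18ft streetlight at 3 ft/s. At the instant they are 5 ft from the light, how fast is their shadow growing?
3/2 ft/s

By similar triangles: 18/(x+s) = 6/s
Solving: s = 6x/12
ds/dt = 6/12 · dx/dt = 1/2 · 3 = 3/2 ft/s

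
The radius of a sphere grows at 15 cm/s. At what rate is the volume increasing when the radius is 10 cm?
6000π cm³/s

V = (4/3)πr³
dV/dt = dV/dr · dr/dt = 4πr² · 15
At r = 10: dV/dt = 6000π cm³/s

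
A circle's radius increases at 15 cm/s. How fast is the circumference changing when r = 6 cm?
30π cm/s

C = 2πr
dC/dt = 2π · dr/dt = 2π · 15 = 30π cm/s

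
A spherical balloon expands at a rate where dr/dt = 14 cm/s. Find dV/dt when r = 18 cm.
18144π cm³/s

V = (4/3)πr³
dV/dt = dV/dr · dr/dt = 4πr² · 14
At r = 18: dV/dt = 18144π cm³/s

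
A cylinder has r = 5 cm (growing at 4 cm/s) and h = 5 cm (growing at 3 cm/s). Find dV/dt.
275π cm³/s

V = πr²h
dV/dt = 2πrh·dr/dt + πr²·dh/dt
= 2π(5)(5)(4) + π(5)²(3)
= 275π cm³/s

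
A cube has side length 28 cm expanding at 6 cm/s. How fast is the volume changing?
14112 cm³/s

V = s³
dV/dt = 3s² · ds/dt = 3·28²·6 = 14112 cm³/s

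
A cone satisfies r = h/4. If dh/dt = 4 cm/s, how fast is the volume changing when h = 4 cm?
4π cm³/s

V = (1/3)π(h/4)²h = πh³/48
dV/dt = πh²/16 · 4
At h = 4: dV/dt = 4π cm³/s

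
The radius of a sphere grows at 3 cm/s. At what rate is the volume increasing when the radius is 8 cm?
768π cm³/s

V = (4/3)πr³
dV/dt = dV/dr · dr/dt = 4πr² · 3
At r = 8: dV/dt = 768π cm³/s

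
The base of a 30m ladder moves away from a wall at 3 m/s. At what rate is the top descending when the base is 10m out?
3√2/4 ≈ 1.061 m/s

x² + y² = 30²
2x·dx/dt + 2y·dy/dt = 0
dy/dt = -x/y · dx/dt = -10/(20√2) · 3 = -3√2/4 m/s
The top is descending at 3√2/4 ≈ 1.061 m/s.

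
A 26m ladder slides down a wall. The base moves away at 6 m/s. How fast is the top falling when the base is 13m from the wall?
2√3 ≈ 3.464 m/s

x² + y² = 26²
2x·dx/dt + 2y·dy/dt = 0
dy/dt = -x/y · dx/dt = -13/(13√3) · 6 = -2√3 m/s
The top is descending at 2√3 ≈ 3.464 m/s.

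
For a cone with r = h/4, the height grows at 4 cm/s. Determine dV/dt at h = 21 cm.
441π/4 cm³/s

V = (1/3)π(h/4)²h = πh³/48
dV/dt = πh²/16 · 4
At h = 21: dV/dt = 441π/4 cm³/s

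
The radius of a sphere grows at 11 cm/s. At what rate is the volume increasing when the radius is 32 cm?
45056π cm³/s

V = (4/3)πr³
dV/dt = dV/dr · dr/dt = 4πr² · 11
At r = 32: dV/dt = 45056π cm³/s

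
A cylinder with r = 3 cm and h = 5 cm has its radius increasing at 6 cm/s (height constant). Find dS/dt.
132π cm²/s

S = 2πrh + 2πr² (lateral + bases)
dS/dt = (2πh + 4πr)·dr/dt = (2π·5 + 4π·3)·6
= 132π cm²/s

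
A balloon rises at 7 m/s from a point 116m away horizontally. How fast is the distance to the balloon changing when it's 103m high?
721√24065/24065 ≈ 4.648 m/s

z² = 116² + y²
z = √(116² + 103²) = √24065
dz/dt = y/z · dy/dt = 103/√24065 · 7 = 721√24065/24065 ≈ 4.648 m/s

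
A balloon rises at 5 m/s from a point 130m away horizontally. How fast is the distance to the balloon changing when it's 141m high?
705√36781/36781 ≈ 3.676 m/s

z² = 130² + y²
z = √(130² + 141²) = √36781
dz/dt = y/z · dy/dt = 141/√36781 · 5 = 705√36781/36781 ≈ 3.676 m/s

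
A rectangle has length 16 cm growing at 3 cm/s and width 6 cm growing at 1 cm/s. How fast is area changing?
34 cm²/s

A = lw
dA/dt = w·dl/dt + l·dw/dt = 6·3 + 16·1 = 34 cm²/s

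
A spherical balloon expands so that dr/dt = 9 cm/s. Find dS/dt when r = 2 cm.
144π cm²/s

S = 4πr²
dS/dt = dS/dr · dr/dt = 8πr · 9
At r = 2: dS/dt = 144π cm²/s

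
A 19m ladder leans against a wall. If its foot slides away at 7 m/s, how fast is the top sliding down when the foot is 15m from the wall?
105√34/68 ≈ 9.004 m/s

x² + y² = 19²
2x·dx/dt + 2y·dy/dt = 0
dy/dt = -x/y · dx/dt = -15/(2√34) · 7 = -105√34/68 m/s
The top is descending at 105√34/68 ≈ 9.004 m/s.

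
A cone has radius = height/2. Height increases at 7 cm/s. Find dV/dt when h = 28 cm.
1372π cm³/s

V = (1/3)π(h/2)²h = πh³/12
dV/dt = πh²/4 · 7
At h = 28: dV/dt = 1372π cm³/s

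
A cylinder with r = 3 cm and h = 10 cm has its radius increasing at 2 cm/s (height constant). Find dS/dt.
64π cm²/s

S = 2πrh + 2πr² (lateral + bases)
dS/dt = (2πh + 4πr)·dr/dt = (2π·10 + 4π·3)·2
= 64π cm²/s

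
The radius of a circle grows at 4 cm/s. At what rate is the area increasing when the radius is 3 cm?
24π cm²/s

A = πr²
dA/dt = 2πr · dr/dt = 2π(3)(4) = 24π cm²/s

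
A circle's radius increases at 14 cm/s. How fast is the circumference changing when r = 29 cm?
28π cm/s

C = 2πr
dC/dt = 2π · dr/dt = 2π · 14 = 28π cm/s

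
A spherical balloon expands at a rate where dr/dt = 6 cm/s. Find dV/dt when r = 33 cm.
26136π cm³/s

V = (4/3)πr³
dV/dt = dV/dr · dr/dt = 4πr² · 6
At r = 33: dV/dt = 26136π cm³/s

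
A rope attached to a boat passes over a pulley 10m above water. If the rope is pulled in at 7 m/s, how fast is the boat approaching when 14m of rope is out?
49√6/12 ≈ 10 m/s

rope² = x² + 10²
x = √(14² - 10²) = 4√6
dx/dt = (rope/x) · d(rope)/dt = (14/(4√6)) · (-7) = -49√6/12 m/s
The boat approaches at 49√6/12 ≈ 10 m/s.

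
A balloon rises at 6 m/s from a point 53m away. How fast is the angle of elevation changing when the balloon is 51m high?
0.05878 rad/s

tan(θ) = y/53
sec²(θ) · dθ/dt = (1/53) · dy/dt
dθ/dt = cos²(θ)/53 · 6 = 53/(53² + 51²) · 6
dθ/dt = 0.05878 rad/s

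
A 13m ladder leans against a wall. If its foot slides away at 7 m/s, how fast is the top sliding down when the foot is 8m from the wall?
8√105/15 ≈ 5.465 m/s

x² + y² = 13²
2x·dx/dt + 2y·dy/dt = 0
dy/dt = -x/y · dx/dt = -8/√105 · 7 = -8√105/15 m/s
The top is descending at 8√105/15 ≈ 5.465 m/s.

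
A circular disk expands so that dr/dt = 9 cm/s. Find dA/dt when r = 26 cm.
468π cm²/s

A = πr²
dA/dt = 2πr · dr/dt = 2π(26)(9) = 468π cm²/s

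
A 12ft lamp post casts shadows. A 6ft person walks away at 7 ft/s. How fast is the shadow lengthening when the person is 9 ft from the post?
7 ft/s

By similar triangles: 12/(x+s) = 6/s
Solving: s = 6x/6
ds/dt = 6/6 · dx/dt = 1 · 7 = 7 ft/s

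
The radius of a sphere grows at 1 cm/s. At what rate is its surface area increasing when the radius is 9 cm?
72π cm²/s

S = 4πr²
dS/dt = dS/dr · dr/dt = 8πr · 1
At r = 9: dS/dt = 72π cm²/s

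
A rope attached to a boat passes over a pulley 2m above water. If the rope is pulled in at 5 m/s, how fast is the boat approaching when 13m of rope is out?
13√165/33 ≈ 5.06 m/s

rope² = x² + 2²
x = √(13² - 2²) = √165
dx/dt = (rope/x) · d(rope)/dt = (13/√165) · (-5) = -13√165/33 m/s
The boat approaches at 13√165/33 ≈ 5.06 m/s.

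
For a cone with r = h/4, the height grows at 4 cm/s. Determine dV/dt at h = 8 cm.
16π cm³/s

V = (1/3)π(h/4)²h = πh³/48
dV/dt = πh²/16 · 4
At h = 8: dV/dt = 16π cm³/s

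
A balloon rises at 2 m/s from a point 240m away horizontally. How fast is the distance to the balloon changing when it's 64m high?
8√241/241 ≈ 0.5153 m/s

z² = 240² + y²
z = √(240² + 64²) = 16√241
dz/dt = y/z · dy/dt = 64/(16√241) · 2 = 8√241/241 ≈ 0.5153 m/s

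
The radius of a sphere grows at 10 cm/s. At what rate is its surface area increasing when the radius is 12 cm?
960π cm²/s

S = 4πr²
dS/dt = dS/dr · dr/dt = 8πr · 10
At r = 12: dS/dt = 960π cm²/s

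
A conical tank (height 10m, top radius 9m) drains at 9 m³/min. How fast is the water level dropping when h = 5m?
4/(9π) ≈ 0.1415 m/min

r/h = 9/10, so r = (9/10)h
V = (1/3)πr²h = (1/3)π((9/10)h)²h = (27/100)πh³
dV/dh = (81/100)πh²
dh/dt = (dV/dt)/(dV/dh) = -9/((81/100)π·5²) = -4/(9π) m/min
The level is dropping at 4/(9π) ≈ 0.1415 m/min.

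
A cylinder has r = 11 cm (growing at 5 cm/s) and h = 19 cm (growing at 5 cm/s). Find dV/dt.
2695π cm³/s

V = πr²h
dV/dt = 2πrh·dr/dt + πr²·dh/dt
= 2π(11)(19)(5) + π(11)²(5)
= 2695π cm³/s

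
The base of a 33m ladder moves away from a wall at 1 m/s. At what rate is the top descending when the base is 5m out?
5√266/532 ≈ 0.1533 m/s

x² + y² = 33²
2x·dx/dt + 2y·dy/dt = 0
dy/dt = -x/y · dx/dt = -5/(2√266) · 1 = -5√266/532 m/s
The top is descending at 5√266/532 ≈ 0.1533 m/s.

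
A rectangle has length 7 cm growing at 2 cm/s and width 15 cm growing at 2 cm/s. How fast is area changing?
44 cm²/s

A = lw
dA/dt = w·dl/dt + l·dw/dt = 15·2 + 7·2 = 44 cm²/s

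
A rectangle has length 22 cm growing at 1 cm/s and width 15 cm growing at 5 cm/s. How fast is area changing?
125 cm²/s

A = lw
dA/dt = w·dl/dt + l·dw/dt = 15·1 + 22·5 = 125 cm²/s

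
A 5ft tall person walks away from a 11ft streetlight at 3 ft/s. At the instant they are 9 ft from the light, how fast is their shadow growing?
5/2 ft/s

By similar triangles: 11/(x+s) = 5/s
Solving: s = 5x/6
ds/dt = 5/6 · dx/dt = 5/6 · 3 = 5/2 ft/s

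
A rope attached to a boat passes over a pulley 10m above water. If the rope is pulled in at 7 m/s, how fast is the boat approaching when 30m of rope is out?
21√2/4 ≈ 7.425 m/s

rope² = x² + 10²
x = √(30² - 10²) = 20√2
dx/dt = (rope/x) · d(rope)/dt = (30/(20√2)) · (-7) = -21√2/4 m/s
The boat approaches at 21√2/4 ≈ 7.425 m/s.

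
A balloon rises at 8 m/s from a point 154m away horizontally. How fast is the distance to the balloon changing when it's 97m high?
776√53/1325 ≈ 4.264 m/s

z² = 154² + y²
z = √(154² + 97²) = 25√53
dz/dt = y/z · dy/dt = 97/(25√53) · 8 = 776√53/1325 ≈ 4.264 m/s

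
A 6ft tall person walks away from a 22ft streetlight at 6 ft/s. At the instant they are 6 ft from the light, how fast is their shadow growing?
9/4 ft/s

By similar triangles: 22/(x+s) = 6/s
Solving: s = 6x/16
ds/dt = 6/16 · dx/dt = 3/8 · 6 = 9/4 ft/s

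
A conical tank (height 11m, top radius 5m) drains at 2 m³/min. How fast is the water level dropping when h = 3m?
242/(225π) ≈ 0.3424 m/min

r/h = 5/11, so r = (5/11)h
V = (1/3)πr²h = (1/3)π((5/11)h)²h = (25/363)πh³
dV/dh = (25/121)πh²
dh/dt = (dV/dt)/(dV/dh) = -2/((25/121)π·3²) = -242/(225π) m/min
The level is dropping at 242/(225π) ≈ 0.3424 m/min.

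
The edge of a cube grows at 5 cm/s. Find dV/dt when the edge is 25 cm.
9375 cm³/s

V = s³
dV/dt = 3s² · ds/dt = 3·25²·5 = 9375 cm³/s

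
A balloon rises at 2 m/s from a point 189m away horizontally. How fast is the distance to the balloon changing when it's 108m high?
8√65/65 ≈ 0.9923 m/s

z² = 189² + y²
z = √(189² + 108²) = 27√65
dz/dt = y/z · dy/dt = 108/(27√65) · 2 = 8√65/65 ≈ 0.9923 m/s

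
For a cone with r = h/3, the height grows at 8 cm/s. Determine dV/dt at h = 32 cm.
8192π/9 cm³/s

V = (1/3)π(h/3)²h = πh³/27
dV/dt = πh²/9 · 8
At h = 32: dV/dt = 8192π/9 cm³/s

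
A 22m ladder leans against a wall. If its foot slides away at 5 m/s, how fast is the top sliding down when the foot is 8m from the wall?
4√105/21 ≈ 1.952 m/s

x² + y² = 22²
2x·dx/dt + 2y·dy/dt = 0
dy/dt = -x/y · dx/dt = -8/(2√105) · 5 = -4√105/21 m/s
The top is descending at 4√105/21 ≈ 1.952 m/s.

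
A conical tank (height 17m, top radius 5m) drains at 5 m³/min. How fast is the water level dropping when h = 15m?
289/(1125π) ≈ 0.08177 m/min

r/h = 5/17, so r = (5/17)h
V = (1/3)πr²h = (1/3)π((5/17)h)²h = (25/867)πh³
dV/dh = (25/289)πh²
dh/dt = (dV/dt)/(dV/dh) = -5/((25/289)π·15²) = -289/(1125π) m/min
The level is dropping at 289/(1125π) ≈ 0.08177 m/min.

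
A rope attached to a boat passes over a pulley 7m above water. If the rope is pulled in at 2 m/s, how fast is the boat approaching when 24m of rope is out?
48√527/527 ≈ 2.091 m/s

rope² = x² + 7²
x = √(24² - 7²) = √527
dx/dt = (rope/x) · d(rope)/dt = (24/√527) · (-2) = -48√527/527 m/s
The boat approaches at 48√527/527 ≈ 2.091 m/s.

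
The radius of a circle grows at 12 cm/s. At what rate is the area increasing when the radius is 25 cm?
600π cm²/s

A = πr²
dA/dt = 2πr · dr/dt = 2π(25)(12) = 600π cm²/s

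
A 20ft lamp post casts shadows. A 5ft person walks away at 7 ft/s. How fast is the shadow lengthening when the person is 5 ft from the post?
7/3 ft/s

By similar triangles: 20/(x+s) = 5/s
Solving: s = 5x/15
ds/dt = 5/15 · dx/dt = 1/3 · 7 = 7/3 ft/s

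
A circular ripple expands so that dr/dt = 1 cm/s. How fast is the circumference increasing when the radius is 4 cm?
2π cm/s

C = 2πr
dC/dt = 2π · dr/dt = 2π · 1 = 2π cm/s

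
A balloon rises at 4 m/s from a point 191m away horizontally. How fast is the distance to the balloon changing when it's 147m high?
294√58090/29045 ≈ 2.44 m/s

z² = 191² + y²
z = √(191² + 147²) = √58090
dz/dt = y/z · dy/dt = 147/√58090 · 4 = 294√58090/29045 ≈ 2.44 m/s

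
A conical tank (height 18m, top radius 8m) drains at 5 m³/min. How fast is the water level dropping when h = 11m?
405/(1936π) ≈ 0.06659 m/min

r/h = 8/18, so r = (4/9)h
V = (1/3)πr²h = (1/3)π((4/9)h)²h = (16/243)πh³
dV/dh = (16/81)πh²
dh/dt = (dV/dt)/(dV/dh) = -5/((16/81)π·11²) = -405/(1936π) m/min
The level is dropping at 405/(1936π) ≈ 0.06659 m/min.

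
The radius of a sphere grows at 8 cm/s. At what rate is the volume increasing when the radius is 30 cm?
28800π cm³/s

V = (4/3)πr³
dV/dt = dV/dr · dr/dt = 4πr² · 8
At r = 30: dV/dt = 28800π cm³/s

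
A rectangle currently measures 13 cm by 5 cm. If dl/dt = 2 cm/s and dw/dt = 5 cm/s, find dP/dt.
14 cm/s

P = 2(l + w)
dP/dt = 2(dl/dt + dw/dt) = 2(2 + 5) = 14 cm/s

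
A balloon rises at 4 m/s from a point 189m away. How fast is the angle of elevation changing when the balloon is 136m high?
0.013944 rad/s

tan(θ) = y/189
sec²(θ) · dθ/dt = (1/189) · dy/dt
dθ/dt = cos²(θ)/189 · 4 = 189/(189² + 136²) · 4
dθ/dt = 0.013944 rad/s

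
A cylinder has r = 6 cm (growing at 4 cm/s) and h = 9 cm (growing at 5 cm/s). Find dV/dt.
612π cm³/s

V = πr²h
dV/dt = 2πrh·dr/dt + πr²·dh/dt
= 2π(6)(9)(4) + π(6)²(5)
= 612π cm³/s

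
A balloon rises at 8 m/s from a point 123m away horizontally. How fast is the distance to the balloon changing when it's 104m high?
832√25945/25945 ≈ 5.165 m/s

z² = 123² + y²
z = √(123² + 104²) = √25945
dz/dt = y/z · dy/dt = 104/√25945 · 8 = 832√25945/25945 ≈ 5.165 m/s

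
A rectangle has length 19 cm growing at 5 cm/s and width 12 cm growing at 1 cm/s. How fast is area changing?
79 cm²/s

A = lw
dA/dt = w·dl/dt + l·dw/dt = 12·5 + 19·1 = 79 cm²/s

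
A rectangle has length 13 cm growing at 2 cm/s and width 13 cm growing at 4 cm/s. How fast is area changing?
78 cm²/s

A = lw
dA/dt = w·dl/dt + l·dw/dt = 13·2 + 13·4 = 78 cm²/s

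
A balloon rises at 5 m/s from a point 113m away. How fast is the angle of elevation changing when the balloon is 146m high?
0.016576 rad/s

tan(θ) = y/113
sec²(θ) · dθ/dt = (1/113) · dy/dt
dθ/dt = cos²(θ)/113 · 5 = 113/(113² + 146²) · 5
dθ/dt = 0.016576 rad/s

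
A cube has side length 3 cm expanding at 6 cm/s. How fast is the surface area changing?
216 cm²/s

A = 6s²
dA/dt = 12s · ds/dt = 12·3·6 = 216 cm²/s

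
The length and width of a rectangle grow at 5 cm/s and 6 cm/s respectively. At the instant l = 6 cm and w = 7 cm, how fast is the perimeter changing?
22 cm/s

P = 2(l + w)
dP/dt = 2(dl/dt + dw/dt) = 2(5 + 6) = 22 cm/s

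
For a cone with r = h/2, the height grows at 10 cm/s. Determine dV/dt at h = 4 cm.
40π cm³/s

V = (1/3)π(h/2)²h = πh³/12
dV/dt = πh²/4 · 10
At h = 4: dV/dt = 40π cm³/s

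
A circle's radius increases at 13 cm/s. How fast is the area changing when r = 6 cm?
156π cm²/s

A = πr²
dA/dt = 2πr · dr/dt = 2π(6)(13) = 156π cm²/s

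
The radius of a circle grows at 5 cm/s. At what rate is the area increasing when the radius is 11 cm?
110π cm²/s

A = πr²
dA/dt = 2πr · dr/dt = 2π(11)(5) = 110π cm²/s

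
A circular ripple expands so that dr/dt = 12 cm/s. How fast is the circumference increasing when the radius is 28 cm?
24π cm/s

C = 2πr
dC/dt = 2π · dr/dt = 2π · 12 = 24π cm/s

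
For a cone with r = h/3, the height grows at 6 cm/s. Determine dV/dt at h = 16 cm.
512π/3 cm³/s

V = (1/3)π(h/3)²h = πh³/27
dV/dt = πh²/9 · 6
At h = 16: dV/dt = 512π/3 cm³/s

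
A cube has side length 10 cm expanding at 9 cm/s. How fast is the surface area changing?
1080 cm²/s

A = 6s²
dA/dt = 12s · ds/dt = 12·10·9 = 1080 cm²/s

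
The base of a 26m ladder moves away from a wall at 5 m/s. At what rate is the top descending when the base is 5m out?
25√651/651 ≈ 0.9798 m/s

x² + y² = 26²
2x·dx/dt + 2y·dy/dt = 0
dy/dt = -x/y · dx/dt = -5/√651 · 5 = -25√651/651 m/s
The top is descending at 25√651/651 ≈ 0.9798 m/s.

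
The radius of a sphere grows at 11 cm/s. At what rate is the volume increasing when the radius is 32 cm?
45056π cm³/s

V = (4/3)πr³
dV/dt = dV/dr · dr/dt = 4πr² · 11
At r = 32: dV/dt = 45056π cm³/s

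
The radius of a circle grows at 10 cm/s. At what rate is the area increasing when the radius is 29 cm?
580π cm²/s

A = πr²
dA/dt = 2πr · dr/dt = 2π(29)(10) = 580π cm²/s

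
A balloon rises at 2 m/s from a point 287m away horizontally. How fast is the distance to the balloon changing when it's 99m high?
99√92170/46085 ≈ 0.6522 m/s

z² = 287² + y²
z = √(287² + 99²) = √92170
dz/dt = y/z · dy/dt = 99/√92170 · 2 = 99√92170/46085 ≈ 0.6522 m/s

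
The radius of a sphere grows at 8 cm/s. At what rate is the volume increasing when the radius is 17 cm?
9248π cm³/s

V = (4/3)πr³
dV/dt = dV/dr · dr/dt = 4πr² · 8
At r = 17: dV/dt = 9248π cm³/s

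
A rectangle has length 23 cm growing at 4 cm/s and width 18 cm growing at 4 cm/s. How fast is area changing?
164 cm²/s

A = lw
dA/dt = w·dl/dt + l·dw/dt = 18·4 + 23·4 = 164 cm²/s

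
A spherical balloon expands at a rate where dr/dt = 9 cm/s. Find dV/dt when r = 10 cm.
3600π cm³/s

V = (4/3)πr³
dV/dt = dV/dr · dr/dt = 4πr² · 9
At r = 10: dV/dt = 3600π cm³/s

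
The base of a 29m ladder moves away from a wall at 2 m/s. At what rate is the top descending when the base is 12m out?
24√697/697 ≈ 0.9091 m/s

x² + y² = 29²
2x·dx/dt + 2y·dy/dt = 0
dy/dt = -x/y · dx/dt = -12/√697 · 2 = -24√697/697 m/s
The top is descending at 24√697/697 ≈ 0.9091 m/s.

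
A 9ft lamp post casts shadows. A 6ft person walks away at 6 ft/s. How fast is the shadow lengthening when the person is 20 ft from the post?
12 ft/s

By similar triangles: 9/(x+s) = 6/s
Solving: s = 6x/3
ds/dt = 6/3 · dx/dt = 2 · 6 = 12 ft/s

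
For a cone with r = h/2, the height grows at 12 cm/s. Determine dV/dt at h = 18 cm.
972π cm³/s

V = (1/3)π(h/2)²h = πh³/12
dV/dt = πh²/4 · 12
At h = 18: dV/dt = 972π cm³/s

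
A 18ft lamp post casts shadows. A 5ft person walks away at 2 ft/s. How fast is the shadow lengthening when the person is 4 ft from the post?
10/13 ft/s

By similar triangles: 18/(x+s) = 5/s
Solving: s = 5x/13
ds/dt = 5/13 · dx/dt = 5/13 · 2 = 10/13 ft/s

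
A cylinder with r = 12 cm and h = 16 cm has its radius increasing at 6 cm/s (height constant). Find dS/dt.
480π cm²/s

S = 2πrh + 2πr² (lateral + bases)
dS/dt = (2πh + 4πr)·dr/dt = (2π·16 + 4π·12)·6
= 480π cm²/s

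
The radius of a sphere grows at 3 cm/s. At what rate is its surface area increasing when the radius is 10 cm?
240π cm²/s

S = 4πr²
dS/dt = dS/dr · dr/dt = 8πr · 3
At r = 10: dS/dt = 240π cm²/s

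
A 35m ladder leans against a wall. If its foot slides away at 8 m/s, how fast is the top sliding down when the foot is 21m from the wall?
6 m/s

x² + y² = 35²
2x·dx/dt + 2y·dy/dt = 0
dy/dt = -x/y · dx/dt = -21/28 · 8 = -6 m/s
The top is descending at 6 m/s.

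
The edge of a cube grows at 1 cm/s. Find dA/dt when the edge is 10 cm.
120 cm²/s

A = 6s²
dA/dt = 12s · ds/dt = 12·10·1 = 120 cm²/s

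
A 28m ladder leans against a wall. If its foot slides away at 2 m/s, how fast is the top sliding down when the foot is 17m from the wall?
34√55/165 ≈ 1.528 m/s

x² + y² = 28²
2x·dx/dt + 2y·dy/dt = 0
dy/dt = -x/y · dx/dt = -17/(3√55) · 2 = -34√55/165 m/s
The top is descending at 34√55/165 ≈ 1.528 m/s.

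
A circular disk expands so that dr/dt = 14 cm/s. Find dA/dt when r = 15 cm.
420π cm²/s

A = πr²
dA/dt = 2πr · dr/dt = 2π(15)(14) = 420π cm²/s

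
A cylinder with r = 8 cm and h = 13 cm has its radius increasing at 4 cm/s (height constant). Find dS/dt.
232π cm²/s

S = 2πrh + 2πr² (lateral + bases)
dS/dt = (2πh + 4πr)·dr/dt = (2π·13 + 4π·8)·4
= 232π cm²/s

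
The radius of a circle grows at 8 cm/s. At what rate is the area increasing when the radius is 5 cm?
80π cm²/s

A = πr²
dA/dt = 2πr · dr/dt = 2π(5)(8) = 80π cm²/s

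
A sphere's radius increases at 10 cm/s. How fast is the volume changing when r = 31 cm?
38440π cm³/s

V = (4/3)πr³
dV/dt = dV/dr · dr/dt = 4πr² · 10
At r = 31: dV/dt = 38440π cm³/s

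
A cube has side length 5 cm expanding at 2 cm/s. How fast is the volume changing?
150 cm³/s

V = s³
dV/dt = 3s² · ds/dt = 3·5²·2 = 150 cm³/s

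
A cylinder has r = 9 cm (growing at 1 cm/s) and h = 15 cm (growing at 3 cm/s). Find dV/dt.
513π cm³/s

V = πr²h
dV/dt = 2πrh·dr/dt + πr²·dh/dt
= 2π(9)(15)(1) + π(9)²(3)
= 513π cm³/s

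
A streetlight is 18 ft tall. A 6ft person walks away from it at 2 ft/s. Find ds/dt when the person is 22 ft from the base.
1 ft/s

By similar triangles: 18/(x+s) = 6/s
Solving: s = 6x/12
ds/dt = 6/12 · dx/dt = 1/2 · 2 = 1 ft/s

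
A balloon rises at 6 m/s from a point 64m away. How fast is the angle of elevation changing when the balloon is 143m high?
0.015645 rad/s

tan(θ) = y/64
sec²(θ) · dθ/dt = (1/64) · dy/dt
dθ/dt = cos²(θ)/64 · 6 = 64/(64² + 143²) · 6
dθ/dt = 0.015645 rad/s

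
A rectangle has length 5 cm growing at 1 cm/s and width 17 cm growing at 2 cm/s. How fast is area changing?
27 cm²/s

A = lw
dA/dt = w·dl/dt + l·dw/dt = 17·1 + 5·2 = 27 cm²/s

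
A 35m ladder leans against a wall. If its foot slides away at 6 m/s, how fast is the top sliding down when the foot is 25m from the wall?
5√6/2 ≈ 6.124 m/s

x² + y² = 35²
2x·dx/dt + 2y·dy/dt = 0
dy/dt = -x/y · dx/dt = -25/(10√6) · 6 = -5√6/2 m/s
The top is descending at 5√6/2 ≈ 6.124 m/s.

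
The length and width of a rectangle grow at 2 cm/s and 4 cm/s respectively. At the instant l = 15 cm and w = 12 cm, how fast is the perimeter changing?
12 cm/s

P = 2(l + w)
dP/dt = 2(dl/dt + dw/dt) = 2(2 + 4) = 12 cm/s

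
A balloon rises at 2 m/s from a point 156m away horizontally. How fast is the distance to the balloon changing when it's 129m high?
86√4553/4553 ≈ 1.275 m/s

z² = 156² + y²
z = √(156² + 129²) = 3√4553
dz/dt = y/z · dy/dt = 129/(3√4553) · 2 = 86√4553/4553 ≈ 1.275 m/s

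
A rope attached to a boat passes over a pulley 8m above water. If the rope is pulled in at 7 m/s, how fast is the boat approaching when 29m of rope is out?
29√777/111 ≈ 7.283 m/s

rope² = x² + 8²
x = √(29² - 8²) = √777
dx/dt = (rope/x) · d(rope)/dt = (29/√777) · (-7) = -29√777/111 m/s
The boat approaches at 29√777/111 ≈ 7.283 m/s.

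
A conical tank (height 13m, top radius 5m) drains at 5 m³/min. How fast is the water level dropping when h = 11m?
169/(605π) ≈ 0.08892 m/min

r/h = 5/13, so r = (5/13)h
V = (1/3)πr²h = (1/3)π((5/13)h)²h = (25/507)πh³
dV/dh = (25/169)πh²
dh/dt = (dV/dt)/(dV/dh) = -5/((25/169)π·11²) = -169/(605π) m/min
The level is dropping at 169/(605π) ≈ 0.08892 m/min.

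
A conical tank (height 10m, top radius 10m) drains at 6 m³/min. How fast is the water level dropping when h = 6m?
1/(6π) ≈ 0.05305 m/min

r/h = 10/10, so r = h
V = (1/3)πr²h = (1/3)π(h)²h = (1/3)πh³
dV/dh = πh²
dh/dt = (dV/dt)/(dV/dh) = -6/(π·6²) = -1/(6π) m/min
The level is dropping at 1/(6π) ≈ 0.05305 m/min.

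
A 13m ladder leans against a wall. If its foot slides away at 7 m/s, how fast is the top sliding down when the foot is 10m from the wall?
70√69/69 ≈ 8.427 m/s

x² + y² = 13²
2x·dx/dt + 2y·dy/dt = 0
dy/dt = -x/y · dx/dt = -10/√69 · 7 = -70√69/69 m/s
The top is descending at 70√69/69 ≈ 8.427 m/s.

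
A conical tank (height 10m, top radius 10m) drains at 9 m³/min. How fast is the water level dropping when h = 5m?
9/(25π) ≈ 0.1146 m/min

r/h = 10/10, so r = h
V = (1/3)πr²h = (1/3)π(h)²h = (1/3)πh³
dV/dh = πh²
dh/dt = (dV/dt)/(dV/dh) = -9/(π·5²) = -9/(25π) m/min
The level is dropping at 9/(25π) ≈ 0.1146 m/min.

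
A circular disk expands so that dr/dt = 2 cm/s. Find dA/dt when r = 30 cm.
120π cm²/s

A = πr²
dA/dt = 2πr · dr/dt = 2π(30)(2) = 120π cm²/s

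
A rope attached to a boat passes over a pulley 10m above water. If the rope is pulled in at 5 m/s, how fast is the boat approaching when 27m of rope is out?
135√629/629 ≈ 5.383 m/s

rope² = x² + 10²
x = √(27² - 10²) = √629
dx/dt = (rope/x) · d(rope)/dt = (27/√629) · (-5) = -135√629/629 m/s
The boat approaches at 135√629/629 ≈ 5.383 m/s.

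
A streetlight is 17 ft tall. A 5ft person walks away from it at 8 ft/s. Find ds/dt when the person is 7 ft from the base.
10/3 ft/s

By similar triangles: 17/(x+s) = 5/s
Solving: s = 5x/12
ds/dt = 5/12 · dx/dt = 5/12 · 8 = 10/3 ft/s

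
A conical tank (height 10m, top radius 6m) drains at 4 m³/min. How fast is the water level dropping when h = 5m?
4/(9π) ≈ 0.1415 m/min

r/h = 6/10, so r = (3/5)h
V = (1/3)πr²h = (1/3)π((3/5)h)²h = (3/25)πh³
dV/dh = (9/25)πh²
dh/dt = (dV/dt)/(dV/dh) = -4/((9/25)π·5²) = -4/(9π) m/min
The level is dropping at 4/(9π) ≈ 0.1415 m/min.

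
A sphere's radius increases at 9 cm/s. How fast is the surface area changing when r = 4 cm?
288π cm²/s

S = 4πr²
dS/dt = dS/dr · dr/dt = 8πr · 9
At r = 4: dS/dt = 288π cm²/s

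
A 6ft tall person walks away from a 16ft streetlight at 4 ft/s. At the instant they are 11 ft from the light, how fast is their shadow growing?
12/5 ft/s

By similar triangles: 16/(x+s) = 6/s
Solving: s = 6x/10
ds/dt = 6/10 · dx/dt = 3/5 · 4 = 12/5 ft/s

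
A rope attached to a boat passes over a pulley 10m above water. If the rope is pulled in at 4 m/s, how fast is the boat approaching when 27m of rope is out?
108√629/629 ≈ 4.306 m/s

rope² = x² + 10²
x = √(27² - 10²) = √629
dx/dt = (rope/x) · d(rope)/dt = (27/√629) · (-4) = -108√629/629 m/s
The boat approaches at 108√629/629 ≈ 4.306 m/s.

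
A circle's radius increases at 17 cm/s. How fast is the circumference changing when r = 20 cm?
34π cm/s

C = 2πr
dC/dt = 2π · dr/dt = 2π · 17 = 34π cm/s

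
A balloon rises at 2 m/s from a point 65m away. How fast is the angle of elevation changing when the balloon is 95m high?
0.009811 rad/s

tan(θ) = y/65
sec²(θ) · dθ/dt = (1/65) · dy/dt
dθ/dt = cos²(θ)/65 · 2 = 65/(65² + 95²) · 2
dθ/dt = 0.009811 rad/s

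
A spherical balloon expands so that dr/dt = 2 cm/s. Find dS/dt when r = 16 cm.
256π cm²/s

S = 4πr²
dS/dt = dS/dr · dr/dt = 8πr · 2
At r = 16: dS/dt = 256π cm²/s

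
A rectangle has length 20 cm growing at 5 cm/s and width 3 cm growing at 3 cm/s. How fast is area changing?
75 cm²/s

A = lw
dA/dt = w·dl/dt + l·dw/dt = 3·5 + 20·3 = 75 cm²/s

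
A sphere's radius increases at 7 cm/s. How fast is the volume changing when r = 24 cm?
16128π cm³/s

V = (4/3)πr³
dV/dt = dV/dr · dr/dt = 4πr² · 7
At r = 24: dV/dt = 16128π cm³/s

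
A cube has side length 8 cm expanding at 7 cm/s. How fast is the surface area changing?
672 cm²/s

A = 6s²
dA/dt = 12s · ds/dt = 12·8·7 = 672 cm²/s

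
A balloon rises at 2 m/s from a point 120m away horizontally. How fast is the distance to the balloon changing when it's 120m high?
√2 ≈ 1.414 m/s

z² = 120² + y²
z = √(120² + 120²) = 120√2
dz/dt = y/z · dy/dt = 120/(120√2) · 2 = √2 ≈ 1.414 m/s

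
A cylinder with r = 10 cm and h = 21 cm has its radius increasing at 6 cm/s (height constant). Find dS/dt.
492π cm²/s

S = 2πrh + 2πr² (lateral + bases)
dS/dt = (2πh + 4πr)·dr/dt = (2π·21 + 4π·10)·6
= 492π cm²/s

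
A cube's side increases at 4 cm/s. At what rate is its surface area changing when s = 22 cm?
1056 cm²/s

A = 6s²
dA/dt = 12s · ds/dt = 12·22·4 = 1056 cm²/s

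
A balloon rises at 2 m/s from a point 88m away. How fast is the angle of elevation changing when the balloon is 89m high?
0.011235 rad/s

tan(θ) = y/88
sec²(θ) · dθ/dt = (1/88) · dy/dt
dθ/dt = cos²(θ)/88 · 2 = 88/(88² + 89²) · 2
dθ/dt = 0.011235 rad/s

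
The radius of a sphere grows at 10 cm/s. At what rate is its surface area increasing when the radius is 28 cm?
2240π cm²/s

S = 4πr²
dS/dt = dS/dr · dr/dt = 8πr · 10
At r = 28: dS/dt = 2240π cm²/s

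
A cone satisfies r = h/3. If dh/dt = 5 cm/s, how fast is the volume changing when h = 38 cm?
7220π/9 cm³/s

V = (1/3)π(h/3)²h = πh³/27
dV/dt = πh²/9 · 5
At h = 38: dV/dt = 7220π/9 cm³/s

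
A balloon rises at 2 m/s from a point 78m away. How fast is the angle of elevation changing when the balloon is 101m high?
0.009579 rad/s

tan(θ) = y/78
sec²(θ) · dθ/dt = (1/78) · dy/dt
dθ/dt = cos²(θ)/78 · 2 = 78/(78² + 101²) · 2
dθ/dt = 0.009579 rad/s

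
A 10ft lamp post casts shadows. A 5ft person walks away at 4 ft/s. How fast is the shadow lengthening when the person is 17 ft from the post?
4 ft/s

By similar triangles: 10/(x+s) = 5/s
Solving: s = 5x/5
ds/dt = 5/5 · dx/dt = 1 · 4 = 4 ft/s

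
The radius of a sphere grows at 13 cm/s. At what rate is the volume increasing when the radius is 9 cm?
4212π cm³/s

V = (4/3)πr³
dV/dt = dV/dr · dr/dt = 4πr² · 13
At r = 9: dV/dt = 4212π cm³/s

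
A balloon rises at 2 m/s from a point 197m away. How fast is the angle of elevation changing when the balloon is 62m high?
0.009237 rad/s

tan(θ) = y/197
sec²(θ) · dθ/dt = (1/197) · dy/dt
dθ/dt = cos²(θ)/197 · 2 = 197/(197² + 62²) · 2
dθ/dt = 0.009237 rad/s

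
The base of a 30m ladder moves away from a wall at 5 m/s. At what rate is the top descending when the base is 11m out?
55√779/779 ≈ 1.971 m/s

x² + y² = 30²
2x·dx/dt + 2y·dy/dt = 0
dy/dt = -x/y · dx/dt = -11/√779 · 5 = -55√779/779 m/s
The top is descending at 55√779/779 ≈ 1.971 m/s.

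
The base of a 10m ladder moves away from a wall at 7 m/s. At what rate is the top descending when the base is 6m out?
21/4 = 5.25 m/s

x² + y² = 10²
2x·dx/dt + 2y·dy/dt = 0
dy/dt = -x/y · dx/dt = -6/8 · 7 = -21/4 m/s
The top is descending at 21/4 = 5.25 m/s.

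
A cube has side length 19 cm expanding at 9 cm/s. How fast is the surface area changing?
2052 cm²/s

A = 6s²
dA/dt = 12s · ds/dt = 12·19·9 = 2052 cm²/s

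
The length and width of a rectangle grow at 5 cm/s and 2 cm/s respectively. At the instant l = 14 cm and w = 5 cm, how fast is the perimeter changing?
14 cm/s

P = 2(l + w)
dP/dt = 2(dl/dt + dw/dt) = 2(5 + 2) = 14 cm/s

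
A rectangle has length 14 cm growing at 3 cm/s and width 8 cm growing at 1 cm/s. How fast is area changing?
38 cm²/s

A = lw
dA/dt = w·dl/dt + l·dw/dt = 8·3 + 14·1 = 38 cm²/s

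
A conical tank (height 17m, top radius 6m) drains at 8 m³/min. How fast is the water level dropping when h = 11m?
578/(1089π) ≈ 0.1689 m/min

r/h = 6/17, so r = (6/17)h
V = (1/3)πr²h = (1/3)π((6/17)h)²h = (12/289)πh³
dV/dh = (36/289)πh²
dh/dt = (dV/dt)/(dV/dh) = -8/((36/289)π·11²) = -578/(1089π) m/min
The level is dropping at 578/(1089π) ≈ 0.1689 m/min.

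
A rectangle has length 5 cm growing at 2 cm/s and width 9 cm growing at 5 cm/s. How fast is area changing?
43 cm²/s

A = lw
dA/dt = w·dl/dt + l·dw/dt = 9·2 + 5·5 = 43 cm²/s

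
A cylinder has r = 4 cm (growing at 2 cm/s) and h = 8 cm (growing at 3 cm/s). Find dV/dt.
176π cm³/s

V = πr²h
dV/dt = 2πrh·dr/dt + πr²·dh/dt
= 2π(4)(8)(2) + π(4)²(3)
= 176π cm³/s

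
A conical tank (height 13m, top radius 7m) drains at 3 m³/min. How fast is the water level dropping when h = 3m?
169/(147π) ≈ 0.3659 m/min

r/h = 7/13, so r = (7/13)h
V = (1/3)πr²h = (1/3)π((7/13)h)²h = (49/507)πh³
dV/dh = (49/169)πh²
dh/dt = (dV/dt)/(dV/dh) = -3/((49/169)π·3²) = -169/(147π) m/min
The level is dropping at 169/(147π) ≈ 0.3659 m/min.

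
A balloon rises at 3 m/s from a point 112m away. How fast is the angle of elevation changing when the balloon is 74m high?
0.018646 rad/s

tan(θ) = y/112
sec²(θ) · dθ/dt = (1/112) · dy/dt
dθ/dt = cos²(θ)/112 · 3 = 112/(112² + 74²) · 3
dθ/dt = 0.018646 rad/s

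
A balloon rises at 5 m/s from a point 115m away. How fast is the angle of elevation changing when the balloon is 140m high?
0.017517 rad/s

tan(θ) = y/115
sec²(θ) · dθ/dt = (1/115) · dy/dt
dθ/dt = cos²(θ)/115 · 5 = 115/(115² + 140²) · 5
dθ/dt = 0.017517 rad/s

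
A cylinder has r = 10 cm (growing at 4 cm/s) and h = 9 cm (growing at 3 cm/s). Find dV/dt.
1020π cm³/s

V = πr²h
dV/dt = 2πrh·dr/dt + πr²·dh/dt
= 2π(10)(9)(4) + π(10)²(3)
= 1020π cm³/s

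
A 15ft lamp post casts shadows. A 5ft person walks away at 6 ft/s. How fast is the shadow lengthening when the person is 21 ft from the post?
3 ft/s

By similar triangles: 15/(x+s) = 5/s
Solving: s = 5x/10
ds/dt = 5/10 · dx/dt = 1/2 · 6 = 3 ft/s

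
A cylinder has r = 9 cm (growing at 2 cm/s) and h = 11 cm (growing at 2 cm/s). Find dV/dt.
558π cm³/s

V = πr²h
dV/dt = 2πrh·dr/dt + πr²·dh/dt
= 2π(9)(11)(2) + π(9)²(2)
= 558π cm³/s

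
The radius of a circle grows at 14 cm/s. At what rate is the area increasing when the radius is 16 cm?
448π cm²/s

A = πr²
dA/dt = 2πr · dr/dt = 2π(16)(14) = 448π cm²/s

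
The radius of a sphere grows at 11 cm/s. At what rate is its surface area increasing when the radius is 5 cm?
440π cm²/s

S = 4πr²
dS/dt = dS/dr · dr/dt = 8πr · 11
At r = 5: dS/dt = 440π cm²/s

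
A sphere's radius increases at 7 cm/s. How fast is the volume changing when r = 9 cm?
2268π cm³/s

V = (4/3)πr³
dV/dt = dV/dr · dr/dt = 4πr² · 7
At r = 9: dV/dt = 2268π cm³/s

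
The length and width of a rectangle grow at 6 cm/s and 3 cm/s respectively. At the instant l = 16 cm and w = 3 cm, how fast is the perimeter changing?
18 cm/s

P = 2(l + w)
dP/dt = 2(dl/dt + dw/dt) = 2(6 + 3) = 18 cm/s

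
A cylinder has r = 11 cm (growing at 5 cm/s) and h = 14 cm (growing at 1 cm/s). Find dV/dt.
1661π cm³/s

V = πr²h
dV/dt = 2πrh·dr/dt + πr²·dh/dt
= 2π(11)(14)(5) + π(11)²(1)
= 1661π cm³/s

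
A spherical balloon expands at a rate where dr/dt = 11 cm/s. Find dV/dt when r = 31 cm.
42284π cm³/s

V = (4/3)πr³
dV/dt = dV/dr · dr/dt = 4πr² · 11
At r = 31: dV/dt = 42284π cm³/s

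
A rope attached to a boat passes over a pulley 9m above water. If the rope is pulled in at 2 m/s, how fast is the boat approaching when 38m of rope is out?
76√1363/1363 ≈ 2.059 m/s

rope² = x² + 9²
x = √(38² - 9²) = √1363
dx/dt = (rope/x) · d(rope)/dt = (38/√1363) · (-2) = -76√1363/1363 m/s
The boat approaches at 76√1363/1363 ≈ 2.059 m/s.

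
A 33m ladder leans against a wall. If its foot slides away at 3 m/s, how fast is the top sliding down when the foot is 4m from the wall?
12√1073/1073 ≈ 0.3663 m/s

x² + y² = 33²
2x·dx/dt + 2y·dy/dt = 0
dy/dt = -x/y · dx/dt = -4/√1073 · 3 = -12√1073/1073 m/s
The top is descending at 12√1073/1073 ≈ 0.3663 m/s.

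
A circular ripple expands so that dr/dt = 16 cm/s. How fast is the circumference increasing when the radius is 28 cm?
32π cm/s

C = 2πr
dC/dt = 2π · dr/dt = 2π · 16 = 32π cm/s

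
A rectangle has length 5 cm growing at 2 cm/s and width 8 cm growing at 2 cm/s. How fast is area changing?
26 cm²/s

A = lw
dA/dt = w·dl/dt + l·dw/dt = 8·2 + 5·2 = 26 cm²/s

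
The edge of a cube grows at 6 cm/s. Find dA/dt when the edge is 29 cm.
2088 cm²/s

A = 6s²
dA/dt = 12s · ds/dt = 12·29·6 = 2088 cm²/s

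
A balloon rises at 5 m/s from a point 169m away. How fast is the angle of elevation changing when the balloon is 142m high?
0.017342 rad/s

tan(θ) = y/169
sec²(θ) · dθ/dt = (1/169) · dy/dt
dθ/dt = cos²(θ)/169 · 5 = 169/(169² + 142²) · 5
dθ/dt = 0.017342 rad/s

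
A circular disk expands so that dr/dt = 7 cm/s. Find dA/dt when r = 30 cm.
420π cm²/s

A = πr²
dA/dt = 2πr · dr/dt = 2π(30)(7) = 420π cm²/s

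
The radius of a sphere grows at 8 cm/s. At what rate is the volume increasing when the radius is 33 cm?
34848π cm³/s

V = (4/3)πr³
dV/dt = dV/dr · dr/dt = 4πr² · 8
At r = 33: dV/dt = 34848π cm³/s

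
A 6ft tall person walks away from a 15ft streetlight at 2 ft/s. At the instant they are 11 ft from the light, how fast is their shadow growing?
4/3 ft/s

By similar triangles: 15/(x+s) = 6/s
Solving: s = 6x/9
ds/dt = 6/9 · dx/dt = 2/3 · 2 = 4/3 ft/s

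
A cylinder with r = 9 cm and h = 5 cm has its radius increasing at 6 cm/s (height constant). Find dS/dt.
276π cm²/s

S = 2πrh + 2πr² (lateral + bases)
dS/dt = (2πh + 4πr)·dr/dt = (2π·5 + 4π·9)·6
= 276π cm²/s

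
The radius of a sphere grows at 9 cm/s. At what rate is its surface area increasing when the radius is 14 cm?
1008π cm²/s

S = 4πr²
dS/dt = dS/dr · dr/dt = 8πr · 9
At r = 14: dS/dt = 1008π cm²/s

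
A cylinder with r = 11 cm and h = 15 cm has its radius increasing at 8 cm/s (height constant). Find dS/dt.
592π cm²/s

S = 2πrh + 2πr² (lateral + bases)
dS/dt = (2πh + 4πr)·dr/dt = (2π·15 + 4π·11)·8
= 592π cm²/s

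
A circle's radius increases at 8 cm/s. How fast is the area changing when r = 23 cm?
368π cm²/s

A = πr²
dA/dt = 2πr · dr/dt = 2π(23)(8) = 368π cm²/s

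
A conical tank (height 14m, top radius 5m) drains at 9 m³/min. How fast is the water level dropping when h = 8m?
441/(400π) ≈ 0.3509 m/min

r/h = 5/14, so r = (5/14)h
V = (1/3)πr²h = (1/3)π((5/14)h)²h = (25/588)πh³
dV/dh = (25/196)πh²
dh/dt = (dV/dt)/(dV/dh) = -9/((25/196)π·8²) = -441/(400π) m/min
The level is dropping at 441/(400π) ≈ 0.3509 m/min.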